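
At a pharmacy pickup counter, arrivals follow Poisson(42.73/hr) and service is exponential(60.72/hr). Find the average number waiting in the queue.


ρ = 42.73/60.72 = 0.7037
Lq = ρ²/(1−ρ) = 0.4952/0.2963 = 1.6715

Final: 1.6715


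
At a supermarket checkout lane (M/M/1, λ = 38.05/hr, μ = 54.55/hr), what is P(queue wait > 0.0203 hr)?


ρ = 38.05/54.55 = 0.6975
P(Wq > t) = ρ·e^{−(μ−λ)t} = 0.6975·e^{−0.3349}
= 0.6975·0.715374 = 0.498991

Final: 0.498991


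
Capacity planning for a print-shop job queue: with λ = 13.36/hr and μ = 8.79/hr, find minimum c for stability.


Stability requires cμ > λ ⇔ c > λ/μ.
λ/μ = 13.36/8.79 = 1.5199
Minimum integer c = ⌊1.5199⌋ + 1 = 2
Check: 2·8.79 = 17.58 > 13.36, while 1·8.79 = 8.79 ≤ 13.36

Final: 2 servers


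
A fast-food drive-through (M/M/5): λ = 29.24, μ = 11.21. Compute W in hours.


a = 2.6084; ρ = 0.5217; P₀ = 0.071427
Lq = P₀·a^c·ρ/(c!(1−ρ)²) = 0.16387
Wq = Lq/λ = 0.16387/29.24 = 0.005604 hr
W = Wq + 1/μ = 0.005604 + 0.08921 = 0.09481 hr

Final: 0.09481 hr


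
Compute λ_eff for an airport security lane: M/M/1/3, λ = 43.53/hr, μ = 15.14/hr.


ρ = 2.8752; P_K = (1−ρ)ρ^3/(1−ρ^4) = 0.661880
λ_eff = λ(1 − P_K) = 43.53·(1 − 0.661880) = 43.53·0.338120 = 14.7184 /hr

Final: 14.7184 /hr


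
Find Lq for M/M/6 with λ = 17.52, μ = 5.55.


a = λ/μ = 3.1568; ρ = a/6 = 0.5261
P₀ = 0.041610
Lq = P₀·a^c·ρ / (c!·(1−ρ)²) = 0.041610·989.57044·0.5261/(720·0.22456)
= 0.13399

Final: 0.13399


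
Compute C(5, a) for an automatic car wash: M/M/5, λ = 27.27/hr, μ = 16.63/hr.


a = λ/μ = 1.6398; ρ = a/5 = 0.3280
P₀ = 0.193518 (from M/M/c formula)
C(c,a) = [a^c/(c!(1−ρ))]·P₀ = [11.85672/(120·0.6720)]·0.193518
= 0.14702·0.193518 = 0.028452

Final: 0.028452


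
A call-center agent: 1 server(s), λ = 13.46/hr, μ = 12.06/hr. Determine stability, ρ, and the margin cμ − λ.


Total capacity cμ = 1·12.06 = 12.06/hr
ρ = λ/(cμ) = 13.46/12.06 = 1.1161
Stable ⇔ ρ < 1: NO
Spare capacity = cμ − λ = 12.06 − 13.46 = -1.40/hr

Final: ρ = 1.1161; unstable; margin = -1.40/hr


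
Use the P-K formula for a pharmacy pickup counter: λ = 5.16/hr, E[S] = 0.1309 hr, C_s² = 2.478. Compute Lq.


ρ = λ·E[S] = 5.16·0.1309 = 0.6754
Lq = ρ²(1+C_s²)/(2(1−ρ)) = 0.4562·(1+2.478)/(2·0.3246)
= 0.4562·3.4780/0.6491 = 2.44449

Final: 2.44449


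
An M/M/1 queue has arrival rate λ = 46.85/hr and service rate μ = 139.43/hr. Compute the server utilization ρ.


ρ = λ/μ = 46.85/139.43 = 0.3360

Final: 0.3360


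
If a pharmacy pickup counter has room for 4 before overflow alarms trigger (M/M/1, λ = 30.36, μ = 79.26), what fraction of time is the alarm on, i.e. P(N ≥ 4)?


ρ = 30.36/79.26 = 0.3830
P(N ≥ n) = ρ^n = 0.3830^4 = 0.021527

Final: 0.021527


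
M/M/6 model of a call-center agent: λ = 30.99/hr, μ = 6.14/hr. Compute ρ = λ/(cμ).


ρ = λ/(cμ) = 30.99/(6·6.14) = 30.99/36.84 = 0.8412

Final: 0.8412


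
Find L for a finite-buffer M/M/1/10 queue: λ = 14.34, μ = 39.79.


ρ = 14.34/39.79 = 0.3604
L = ρ[1 − (K+1)ρ^K + Kρ^(K+1)] / [(1−ρ)(1−ρ^(K+1))]
Numerator: 0.3604·(1 − 11·0.00003696 + 10·0.00001332) = 0.360294
Denominator: (0.6396)·(0.999987) = 0.639599
L = 0.360294/0.639599 = 0.5633

Final: 0.5633


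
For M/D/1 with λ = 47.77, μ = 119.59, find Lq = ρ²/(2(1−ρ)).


ρ = 47.77/119.59 = 0.3994
M/D/1: Lq = ρ²/(2(1−ρ)) = 0.1596/(2·0.6006) = 0.13284

Final: 0.13284


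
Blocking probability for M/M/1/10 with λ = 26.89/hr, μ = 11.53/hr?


ρ = λ/μ = 26.89/11.53 = 2.3322
P_K = (1−ρ)ρ^K/(1−ρ^(K+1)) = (-1.3322·4760.087646)/(1 − 11101.366591)
= -6341.278945/-11100.366591 = 0.571268

Final: 0.571268


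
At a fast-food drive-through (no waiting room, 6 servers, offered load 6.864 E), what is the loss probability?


B(c,a) = (a^c/c!) / Σ_{k=0}^{c} a^k/k!
a^6/6! = 145.255021
Σ terms (k=0..6): 1.00000 + 6.86400 + 23.55725 + 53.89898 + 92.49066 + 126.97117 + 145.25502 = 450.037080
B = 145.255021/450.037080 = 0.322762

Final: 0.322762


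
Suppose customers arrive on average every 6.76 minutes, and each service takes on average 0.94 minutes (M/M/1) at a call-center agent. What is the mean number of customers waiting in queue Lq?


λ = 60/6.76 = 8.8757 /hr
μ = 60/0.94 = 63.8298 /hr
ρ = λ/μ = 8.8757/63.8298 = 0.1391
Lq = ρ²/(1−ρ) = 0.01934/0.8609 = 0.02246

Final: 0.02246


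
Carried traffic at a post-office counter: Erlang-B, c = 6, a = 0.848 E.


B(6,0.848) = 0.0002212 (Erlang-B)
Carried load = a(1 − B) = 0.848·(1 − 0.0002212) = 0.848·0.999779 = 0.8478 E

Final: 0.8478 Erlangs


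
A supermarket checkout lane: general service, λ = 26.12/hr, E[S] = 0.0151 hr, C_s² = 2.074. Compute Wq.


ρ = λ·E[S] = 26.12·0.0151 = 0.3944
E[S²] = E[S]²(1+C_s²) = 0.0151²·(1+2.074) = 0.0007009
Wq = λ·E[S²]/(2(1−ρ)) = 26.12·0.0007009/(2·0.6056) = 0.01512 hr

Final: 0.01512 hr


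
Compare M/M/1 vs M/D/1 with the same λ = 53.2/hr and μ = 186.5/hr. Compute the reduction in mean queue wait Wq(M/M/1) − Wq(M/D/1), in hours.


ρ = 53.2/186.5 = 0.2853
Wq(M/M/1) = ρ/(μ−λ) = 0.2853/133.30 = 0.002140 hr
Wq(M/D/1) = ρ/(2(μ−λ)) = 0.001070 hr
Savings = 0.002140 − 0.001070 = 0.001070 hr

Final: 0.001070 hr


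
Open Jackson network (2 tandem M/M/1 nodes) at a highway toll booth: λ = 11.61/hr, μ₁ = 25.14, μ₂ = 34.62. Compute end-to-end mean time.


Each node sees arrival rate λ = 11.61/hr (tandem ⇒ throughput preserved).
W₁ = 1/(μ₁−λ) = 1/(25.14−11.61) = 0.07391 hr
W₂ = 1/(μ₂−λ) = 1/(34.62−11.61) = 0.04346 hr
W_total = W₁ + W₂ = 0.07391 + 0.04346 = 0.11737 hr

Final: 0.11737 hr


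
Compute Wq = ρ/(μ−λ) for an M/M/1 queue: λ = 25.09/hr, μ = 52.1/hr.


ρ = 25.09/52.1 = 0.4816
Wq = ρ/(μ−λ) = 0.4816/(52.1 − 25.09) = 0.4816/27.01 = 0.01783 hr

Final: 0.01783 hr


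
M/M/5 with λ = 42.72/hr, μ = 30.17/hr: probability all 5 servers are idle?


a = λ/μ = 42.72/30.17 = 1.4160; ρ = a/c = 0.2832
Σ_{k=0}^{4} a^k/k! (terms k=0..4) = 1.00000 + 1.41598 + 1.00249 + 0.47317 + 0.16750 = 4.05914
Tail: a^5/(5!(1−ρ)) = 5.69219/(120·0.7168) = 0.06618
P₀ = 1/(4.05914 + 0.06618) = 1/4.12531 = 0.242406

Final: 0.242406


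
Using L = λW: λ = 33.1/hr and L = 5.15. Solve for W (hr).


W = L/λ = 5.15/33.1 = 0.1556 hr

Final: 0.1556 hr


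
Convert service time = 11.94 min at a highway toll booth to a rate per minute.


μ = 1/(service time) in consistent units.
1 minute = 1 min, so μ = 1/11.94 = 0.08375 per minute

Final: 0.08375 /min


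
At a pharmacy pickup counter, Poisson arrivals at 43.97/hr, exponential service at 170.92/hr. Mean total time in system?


W = 1/(μ−λ) = 1/(170.92 − 43.97) = 1/126.95 = 0.007877 hr

Final: 0.007877 hr


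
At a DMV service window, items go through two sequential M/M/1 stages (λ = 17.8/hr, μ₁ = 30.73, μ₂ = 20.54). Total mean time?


Each node sees arrival rate λ = 17.8/hr (tandem ⇒ throughput preserved).
W₁ = 1/(μ₁−λ) = 1/(30.73−17.8) = 0.07734 hr
W₂ = 1/(μ₂−λ) = 1/(20.54−17.8) = 0.36496 hr
W_total = W₁ + W₂ = 0.07734 + 0.36496 = 0.44230 hr

Final: 0.44230 hr


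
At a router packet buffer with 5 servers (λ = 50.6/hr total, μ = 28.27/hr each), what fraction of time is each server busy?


ρ = λ/(cμ) = 50.6/(5·28.27) = 50.6/141.35 = 0.3580

Final: 0.3580


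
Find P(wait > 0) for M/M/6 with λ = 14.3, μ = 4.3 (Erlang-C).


a = λ/μ = 3.3256; ρ = a/6 = 0.5543
P₀ = 0.034860 (from M/M/c formula)
C(c,a) = [a^c/(c!(1−ρ))]·P₀ = [1352.71246/(720·0.4457)]·0.034860
= 4.21497·0.034860 = 0.146934

Final: 0.146934


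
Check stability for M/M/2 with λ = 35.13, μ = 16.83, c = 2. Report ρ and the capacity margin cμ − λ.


Total capacity cμ = 2·16.83 = 33.66/hr
ρ = λ/(cμ) = 35.13/33.66 = 1.0437
Stable ⇔ ρ < 1: NO
Spare capacity = cμ − λ = 33.66 − 35.13 = -1.47/hr

Final: ρ = 1.0437; unstable; margin = -1.47/hr


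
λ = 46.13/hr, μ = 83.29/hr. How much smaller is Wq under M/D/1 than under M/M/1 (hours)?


ρ = 46.13/83.29 = 0.5538
Wq(M/M/1) = ρ/(μ−λ) = 0.5538/37.16 = 0.01490 hr
Wq(M/D/1) = ρ/(2(μ−λ)) = 0.007452 hr
Savings = 0.01490 − 0.007452 = 0.007452 hr

Final: 0.007452 hr


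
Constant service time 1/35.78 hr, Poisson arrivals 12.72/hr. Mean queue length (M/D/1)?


ρ = 12.72/35.78 = 0.3555
M/D/1: Lq = ρ²/(2(1−ρ)) = 0.1264/(2·0.6445) = 0.09805

Final: 0.09805


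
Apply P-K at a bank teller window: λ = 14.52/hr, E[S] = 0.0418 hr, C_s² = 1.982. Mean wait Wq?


ρ = λ·E[S] = 14.52·0.0418 = 0.6069
E[S²] = E[S]²(1+C_s²) = 0.0418²·(1+1.982) = 0.005210
Wq = λ·E[S²]/(2(1−ρ)) = 14.52·0.005210/(2·0.3931) = 0.09624 hr

Final: 0.09624 hr


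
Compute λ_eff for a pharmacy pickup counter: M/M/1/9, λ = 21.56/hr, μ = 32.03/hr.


ρ = 0.6731; P_K = (1−ρ)ρ^9/(1−ρ^10) = 0.009453
λ_eff = λ(1 − P_K) = 21.56·(1 − 0.009453) = 21.56·0.990547 = 21.3562 /hr

Final: 21.3562 /hr


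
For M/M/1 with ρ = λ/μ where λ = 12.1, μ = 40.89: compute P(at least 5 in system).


ρ = 12.1/40.89 = 0.2959
P(N ≥ n) = ρ^n = 0.2959^5 = 0.002269

Final: 0.002269


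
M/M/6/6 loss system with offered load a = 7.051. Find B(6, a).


B(c,a) = (a^c/c!) / Σ_{k=0}^{c} a^k/k!
a^6/6! = 170.675739
Σ terms (k=0..6): 1.00000 + 7.05100 + 24.85830 + 58.42529 + 102.98918 + 145.23535 + 170.67574 = 510.234863
B = 170.675739/510.234863 = 0.334504

Final: 0.334504


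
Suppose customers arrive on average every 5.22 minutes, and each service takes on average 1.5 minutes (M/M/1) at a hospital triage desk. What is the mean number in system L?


λ = 60/5.22 = 11.4943 /hr
μ = 60/1.5 = 40.0000 /hr
ρ = λ/μ = 11.4943/40.0000 = 0.2874
L = ρ/(1−ρ) = 0.2874/0.7126 = 0.4032

Final: 0.4032


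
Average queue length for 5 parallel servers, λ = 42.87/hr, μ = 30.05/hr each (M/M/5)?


a = λ/μ = 1.4266; ρ = a/5 = 0.2853
P₀ = 0.239827
Lq = P₀·a^c·ρ / (c!·(1−ρ)²) = 0.239827·5.90942·0.2853/(120·0.51076)
= 0.006598

Final: 0.006598


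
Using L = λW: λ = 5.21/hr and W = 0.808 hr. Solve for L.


L = λW = 5.21·0.808 = 4.2097

Final: 4.2097


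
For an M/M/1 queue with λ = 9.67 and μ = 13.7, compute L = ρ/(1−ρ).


ρ = λ/μ = 9.67/13.7 = 0.7058
L = ρ/(1−ρ) = 0.7058/(1 − 0.7058) = 0.7058/0.2942 = 2.3995

Final: 2.3995


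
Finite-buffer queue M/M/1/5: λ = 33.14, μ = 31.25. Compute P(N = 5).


ρ = λ/μ = 33.14/31.25 = 1.0605
P_K = (1−ρ)ρ^K/(1−ρ^(K+1)) = (-0.06048·1.341258)/(1 − 1.422378)
= -0.081119/-0.422378 = 0.192054

Final: 0.192054


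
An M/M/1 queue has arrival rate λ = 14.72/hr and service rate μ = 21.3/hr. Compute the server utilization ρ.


ρ = λ/μ = 14.72/21.3 = 0.6911

Final: 0.6911


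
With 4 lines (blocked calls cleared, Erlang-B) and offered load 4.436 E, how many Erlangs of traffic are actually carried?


B(4,4.436) = 0.351069 (Erlang-B)
Carried load = a(1 − B) = 4.436·(1 − 0.351069) = 4.436·0.648931 = 2.8787 E

Final: 2.8787 Erlangs


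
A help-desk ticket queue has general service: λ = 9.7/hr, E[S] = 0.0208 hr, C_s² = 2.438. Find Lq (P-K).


ρ = λ·E[S] = 9.7·0.0208 = 0.2018
Lq = ρ²(1+C_s²)/(2(1−ρ)) = 0.04071·(1+2.438)/(2·0.7982)
= 0.04071·3.4380/1.5965 = 0.08766

Final: 0.08766


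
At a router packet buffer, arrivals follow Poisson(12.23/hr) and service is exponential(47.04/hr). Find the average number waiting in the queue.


ρ = 12.23/47.04 = 0.2600
Lq = ρ²/(1−ρ) = 0.06760/0.7400 = 0.09134

Final: 0.09134


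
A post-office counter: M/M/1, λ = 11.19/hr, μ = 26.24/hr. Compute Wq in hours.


ρ = 11.19/26.24 = 0.4264
Wq = ρ/(μ−λ) = 0.4264/(26.24 − 11.19) = 0.4264/15.05 = 0.02834 hr

Final: 0.02834 hr


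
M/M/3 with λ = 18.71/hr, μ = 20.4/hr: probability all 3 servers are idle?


a = λ/μ = 18.71/20.4 = 0.9172; ρ = a/c = 0.3057
Σ_{k=0}^{2} a^k/k! (terms k=0..2) = 1.00000 + 0.91716 + 0.42059 = 2.33775
Tail: a^3/(3!(1−ρ)) = 0.77149/(6·0.6943) = 0.18520
P₀ = 1/(2.33775 + 0.18520) = 1/2.52295 = 0.396362

Final: 0.396362


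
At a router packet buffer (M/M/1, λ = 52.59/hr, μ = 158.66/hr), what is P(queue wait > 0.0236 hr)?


ρ = 52.59/158.66 = 0.3315
P(Wq > t) = ρ·e^{−(μ−λ)t} = 0.3315·e^{−2.5033}
= 0.3315·0.081818 = 0.027120

Final: 0.027120


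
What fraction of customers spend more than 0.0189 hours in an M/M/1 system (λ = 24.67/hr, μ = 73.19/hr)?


W ~ Exponential(μ−λ) for M/M/1.
μ − λ = 73.19 − 24.67 = 48.5200
P(W > t) = e^{−(μ−λ)t} = e^{−0.9170} = 0.399705

Final: 0.399705


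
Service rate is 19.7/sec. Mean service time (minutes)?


Mean service time = 1/μ = 1/19.7 second = 0.05076 second
In minutes: 0.05076 × 0.0166667 = 0.0008460 min

Final: 0.0008460 min


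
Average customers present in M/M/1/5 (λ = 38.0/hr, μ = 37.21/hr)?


ρ = 38.0/37.21 = 1.0212
L = ρ[1 − (K+1)ρ^K + Kρ^(K+1)] / [(1−ρ)(1−ρ^(K+1))]
Numerator: 1.0212·(1 − 6·1.110758 + 5·1.134341) = 0.007305
Denominator: (-0.02123)·(-0.134341) = 0.002852
L = 0.007305/0.002852 = 2.5613

Final: 2.5613


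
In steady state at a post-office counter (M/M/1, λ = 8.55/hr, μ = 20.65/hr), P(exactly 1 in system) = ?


ρ = 8.55/20.65 = 0.4140
P_n = (1−ρ)·ρ^n = (1 − 0.4140)·0.4140^1 = 0.5860·0.414044 = 0.242611

Final: 0.242611


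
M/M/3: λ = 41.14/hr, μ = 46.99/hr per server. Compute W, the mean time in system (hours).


a = 0.8755; ρ = 0.2918; P₀ = 0.413787
Lq = P₀·a^c·ρ/(c!(1−ρ)²) = 0.02693
Wq = Lq/λ = 0.02693/41.14 = 0.0006546 hr
W = Wq + 1/μ = 0.0006546 + 0.02128 = 0.02194 hr

Final: 0.02194 hr


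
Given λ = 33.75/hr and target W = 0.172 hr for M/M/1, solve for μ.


W = 1/(μ−λ) ⇒ μ − λ = 1/W = 1/0.172 = 5.8140
μ = λ + 1/W = 33.75 + 5.8140 = 39.5640 per hr

Final: 39.5640 /hr


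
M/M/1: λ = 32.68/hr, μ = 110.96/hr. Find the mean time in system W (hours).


W = 1/(μ−λ) = 1/(110.96 − 32.68) = 1/78.28 = 0.01277 hr

Final: 0.01277 hr


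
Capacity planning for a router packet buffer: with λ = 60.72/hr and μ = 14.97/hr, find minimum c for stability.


Stability requires cμ > λ ⇔ c > λ/μ.
λ/μ = 60.72/14.97 = 4.0561
Minimum integer c = ⌊4.0561⌋ + 1 = 5
Check: 5·14.97 = 74.85 > 60.72, while 4·14.97 = 59.88 ≤ 60.72

Final: 5 servers


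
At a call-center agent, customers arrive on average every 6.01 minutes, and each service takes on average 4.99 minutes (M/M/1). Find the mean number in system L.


λ = 60/6.01 = 9.9834 /hr
μ = 60/4.99 = 12.0240 /hr
ρ = λ/μ = 9.9834/12.0240 = 0.8303
L = ρ/(1−ρ) = 0.8303/0.1697 = 4.8922

Final: 4.8922


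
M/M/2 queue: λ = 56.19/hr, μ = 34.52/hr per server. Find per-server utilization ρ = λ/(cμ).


ρ = λ/(cμ) = 56.19/(2·34.52) = 56.19/69.04 = 0.8139

Final: 0.8139


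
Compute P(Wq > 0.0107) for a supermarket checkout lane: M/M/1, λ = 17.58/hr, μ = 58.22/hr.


ρ = 17.58/58.22 = 0.3020
P(Wq > t) = ρ·e^{−(μ−λ)t} = 0.3020·e^{−0.4348}
= 0.3020·0.647363 = 0.195477

Final: 0.195477


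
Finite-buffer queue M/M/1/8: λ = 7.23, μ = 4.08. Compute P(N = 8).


ρ = λ/μ = 7.23/4.08 = 1.7721
P_K = (1−ρ)ρ^K/(1−ρ^(K+1)) = (-0.7721·97.235550)/(1 − 172.307114)
= -75.071564/-171.307114 = 0.438228

Final: 0.438228


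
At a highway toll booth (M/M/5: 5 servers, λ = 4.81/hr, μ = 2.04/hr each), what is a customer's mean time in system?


a = 2.3578; ρ = 0.4716; P₀ = 0.092943
Lq = P₀·a^c·ρ/(c!(1−ρ)²) = 0.09532
Wq = Lq/λ = 0.09532/4.81 = 0.01982 hr
W = Wq + 1/μ = 0.01982 + 0.49020 = 0.51001 hr

Final: 0.51001 hr


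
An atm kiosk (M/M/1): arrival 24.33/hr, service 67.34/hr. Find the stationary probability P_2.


ρ = 24.33/67.34 = 0.3613
P_n = (1−ρ)·ρ^n = (1 − 0.3613)·0.3613^2 = 0.6387·0.130538 = 0.083375

Final: 0.083375


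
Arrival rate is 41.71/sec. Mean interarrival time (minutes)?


Mean interarrival time = 1/λ = 1/41.71 second = 0.02398 second
In minutes: 0.02398 × 0.0166667 = 0.0003996 min

Final: 0.0003996 min


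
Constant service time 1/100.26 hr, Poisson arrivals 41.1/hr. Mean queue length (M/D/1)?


ρ = 41.1/100.26 = 0.4099
M/D/1: Lq = ρ²/(2(1−ρ)) = 0.1680/(2·0.5901) = 0.14240

Final: 0.14240


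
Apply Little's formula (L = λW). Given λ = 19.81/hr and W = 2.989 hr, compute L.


L = λW = 19.81·2.989 = 59.2121

Final: 59.2121


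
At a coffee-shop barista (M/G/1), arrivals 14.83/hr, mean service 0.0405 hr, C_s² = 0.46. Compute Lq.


ρ = λ·E[S] = 14.83·0.0405 = 0.6006
Lq = ρ²(1+C_s²)/(2(1−ρ)) = 0.3607·(1+0.46)/(2·0.3994)
= 0.3607·1.4600/0.7988 = 0.65936

Final: 0.65936


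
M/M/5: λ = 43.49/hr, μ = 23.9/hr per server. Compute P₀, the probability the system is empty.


a = λ/μ = 43.49/23.9 = 1.8197; ρ = a/c = 0.3639
Σ_{k=0}^{4} a^k/k! (terms k=0..4) = 1.00000 + 1.81967 + 1.65559 + 1.00421 + 0.45683 = 5.93629
Tail: a^5/(5!(1−ρ)) = 19.95067/(120·0.6361) = 0.26138
P₀ = 1/(5.93629 + 0.26138) = 1/6.19767 = 0.161351

Final: 0.161351


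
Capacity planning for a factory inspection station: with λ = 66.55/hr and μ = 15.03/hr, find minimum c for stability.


Stability requires cμ > λ ⇔ c > λ/μ.
λ/μ = 66.55/15.03 = 4.4278
Minimum integer c = ⌊4.4278⌋ + 1 = 5
Check: 5·15.03 = 75.15 > 66.55, while 4·15.03 = 60.12 ≤ 66.55

Final: 5 servers


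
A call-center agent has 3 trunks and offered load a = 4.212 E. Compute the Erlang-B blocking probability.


B(c,a) = (a^c/c!) / Σ_{k=0}^{c} a^k/k!
a^3/3! = 12.454143
Σ terms (k=0..3): 1.00000 + 4.21200 + 8.87047 + 12.45414 = 26.536615
B = 12.454143/26.536615 = 0.469319

Final: 0.469319


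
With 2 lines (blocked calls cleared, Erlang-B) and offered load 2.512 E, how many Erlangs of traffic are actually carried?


B(2,2.512) = 0.473232 (Erlang-B)
Carried load = a(1 − B) = 2.512·(1 − 0.473232) = 2.512·0.526768 = 1.3232 E

Final: 1.3232 Erlangs


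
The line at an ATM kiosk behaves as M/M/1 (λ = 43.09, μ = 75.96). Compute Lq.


ρ = 43.09/75.96 = 0.5673
Lq = ρ²/(1−ρ) = 0.3218/0.4327 = 0.7436

Final: 0.7436


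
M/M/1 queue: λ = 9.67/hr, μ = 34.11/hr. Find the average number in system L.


ρ = λ/μ = 9.67/34.11 = 0.2835
L = ρ/(1−ρ) = 0.2835/(1 − 0.2835) = 0.2835/0.7165 = 0.3957

Final: 0.3957


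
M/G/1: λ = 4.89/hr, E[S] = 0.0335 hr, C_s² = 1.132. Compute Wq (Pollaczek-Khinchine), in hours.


ρ = λ·E[S] = 4.89·0.0335 = 0.1638
E[S²] = E[S]²(1+C_s²) = 0.0335²·(1+1.132) = 0.002393
Wq = λ·E[S²]/(2(1−ρ)) = 4.89·0.002393/(2·0.8362) = 0.006996 hr

Final: 0.006996 hr


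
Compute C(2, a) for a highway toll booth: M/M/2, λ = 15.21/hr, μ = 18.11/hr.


a = λ/μ = 0.8399; ρ = a/2 = 0.4199
P₀ = 0.408516 (from M/M/c formula)
C(c,a) = [a^c/(c!(1−ρ))]·P₀ = [0.70538/(2·0.5801)]·0.408516
= 0.60801·0.408516 = 0.248384

Final: 0.248384


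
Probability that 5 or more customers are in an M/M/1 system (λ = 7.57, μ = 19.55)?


ρ = 7.57/19.55 = 0.3872
P(N ≥ n) = ρ^n = 0.3872^5 = 0.008705

Final: 0.008705


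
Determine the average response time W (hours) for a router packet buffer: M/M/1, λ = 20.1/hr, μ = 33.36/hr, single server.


W = 1/(μ−λ) = 1/(33.36 − 20.1) = 1/13.26 = 0.07541 hr

Final: 0.07541 hr


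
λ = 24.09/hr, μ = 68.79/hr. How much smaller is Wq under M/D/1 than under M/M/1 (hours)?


ρ = 24.09/68.79 = 0.3502
Wq(M/M/1) = ρ/(μ−λ) = 0.3502/44.70 = 0.007834 hr
Wq(M/D/1) = ρ/(2(μ−λ)) = 0.003917 hr
Savings = 0.007834 − 0.003917 = 0.003917 hr

Final: 0.003917 hr


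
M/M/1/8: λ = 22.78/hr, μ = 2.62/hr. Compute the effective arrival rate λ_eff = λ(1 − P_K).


ρ = 8.6947; P_K = (1−ρ)ρ^8/(1−ρ^9) = 0.884987
λ_eff = λ(1 − P_K) = 22.78·(1 − 0.884987) = 22.78·0.115013 = 2.6200 /hr

Final: 2.6200 /hr


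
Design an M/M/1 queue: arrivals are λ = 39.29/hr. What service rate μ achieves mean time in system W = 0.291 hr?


W = 1/(μ−λ) ⇒ μ − λ = 1/W = 1/0.291 = 3.4364
μ = λ + 1/W = 39.29 + 3.4364 = 42.7264 per hr

Final: 42.7264 /hr


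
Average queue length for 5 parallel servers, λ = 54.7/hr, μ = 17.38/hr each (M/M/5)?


a = λ/μ = 3.1473; ρ = a/5 = 0.6295
P₀ = 0.039480
Lq = P₀·a^c·ρ / (c!·(1−ρ)²) = 0.039480·308.80745·0.6295/(120·0.13730)
= 0.46578

Final: 0.46578


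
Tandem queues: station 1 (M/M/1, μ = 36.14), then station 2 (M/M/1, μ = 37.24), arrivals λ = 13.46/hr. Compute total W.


Each node sees arrival rate λ = 13.46/hr (tandem ⇒ throughput preserved).
W₁ = 1/(μ₁−λ) = 1/(36.14−13.46) = 0.04409 hr
W₂ = 1/(μ₂−λ) = 1/(37.24−13.46) = 0.04205 hr
W_total = W₁ + W₂ = 0.04409 + 0.04205 = 0.08614 hr

Final: 0.08614 hr


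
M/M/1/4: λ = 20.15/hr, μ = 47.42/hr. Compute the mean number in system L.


ρ = 20.15/47.42 = 0.4249
L = ρ[1 − (K+1)ρ^K + Kρ^(K+1)] / [(1−ρ)(1−ρ^(K+1))]
Numerator: 0.4249·(1 − 5·0.032603 + 4·0.013854) = 0.379205
Denominator: (0.5751)·(0.986146) = 0.567107
L = 0.379205/0.567107 = 0.6687

Final: 0.6687


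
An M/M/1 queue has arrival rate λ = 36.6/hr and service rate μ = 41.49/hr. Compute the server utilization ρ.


ρ = λ/μ = 36.6/41.49 = 0.8821

Final: 0.8821


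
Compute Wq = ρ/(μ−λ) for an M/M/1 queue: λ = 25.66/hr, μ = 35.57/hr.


ρ = 25.66/35.57 = 0.7214
Wq = ρ/(μ−λ) = 0.7214/(35.57 − 25.66) = 0.7214/9.91 = 0.07279 hr

Final: 0.07279 hr


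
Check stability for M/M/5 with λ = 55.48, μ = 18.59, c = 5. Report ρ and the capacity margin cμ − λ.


Total capacity cμ = 5·18.59 = 92.95/hr
ρ = λ/(cμ) = 55.48/92.95 = 0.5969
Stable ⇔ ρ < 1: YES
Spare capacity = cμ − λ = 92.95 − 55.48 = 37.47/hr

Final: ρ = 0.5969; stable; margin = 37.47/hr


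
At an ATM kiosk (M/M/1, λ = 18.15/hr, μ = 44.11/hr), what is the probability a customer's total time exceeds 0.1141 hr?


W ~ Exponential(μ−λ) for M/M/1.
μ − λ = 44.11 − 18.15 = 25.9600
P(W > t) = e^{−(μ−λ)t} = e^{−2.9620} = 0.051714

Final: 0.051714


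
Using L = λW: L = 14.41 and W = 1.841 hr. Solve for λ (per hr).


λ = L/W = 14.41/1.841 = 7.8273 /hr

Final: 7.8273 /hr


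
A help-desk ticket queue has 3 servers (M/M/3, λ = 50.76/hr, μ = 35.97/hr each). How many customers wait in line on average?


a = λ/μ = 1.4112; ρ = a/3 = 0.4704
P₀ = 0.233032
Lq = P₀·a^c·ρ / (c!·(1−ρ)²) = 0.233032·2.81024·0.4704/(6·0.28048)
= 0.18305

Final: 0.18305


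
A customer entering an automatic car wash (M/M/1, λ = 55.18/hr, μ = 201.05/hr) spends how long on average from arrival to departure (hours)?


W = 1/(μ−λ) = 1/(201.05 − 55.18) = 1/145.87 = 0.006855 hr

Final: 0.006855 hr


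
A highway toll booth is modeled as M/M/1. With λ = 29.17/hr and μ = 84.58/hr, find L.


ρ = λ/μ = 29.17/84.58 = 0.3449
L = ρ/(1−ρ) = 0.3449/(1 − 0.3449) = 0.3449/0.6551 = 0.5264

Final: 0.5264


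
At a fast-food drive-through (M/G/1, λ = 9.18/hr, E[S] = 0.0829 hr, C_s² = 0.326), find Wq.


ρ = λ·E[S] = 9.18·0.0829 = 0.7610
E[S²] = E[S]²(1+C_s²) = 0.0829²·(1+0.326) = 0.009113
Wq = λ·E[S²]/(2(1−ρ)) = 9.18·0.009113/(2·0.2390) = 0.17503 hr

Final: 0.17503 hr


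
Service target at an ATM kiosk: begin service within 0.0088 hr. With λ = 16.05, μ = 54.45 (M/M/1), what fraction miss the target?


ρ = 16.05/54.45 = 0.2948
P(Wq > t) = ρ·e^{−(μ−λ)t} = 0.2948·e^{−0.3379}
= 0.2948·0.713252 = 0.210242

Final: 0.210242


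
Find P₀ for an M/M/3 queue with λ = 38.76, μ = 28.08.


a = λ/μ = 38.76/28.08 = 1.3803; ρ = a/c = 0.4601
Σ_{k=0}^{2} a^k/k! (terms k=0..2) = 1.00000 + 1.38034 + 0.95267 = 3.33301
Tail: a^3/(3!(1−ρ)) = 2.63003/(6·0.5399) = 0.81191
P₀ = 1/(3.33301 + 0.81191) = 1/4.14492 = 0.241259

Final: 0.241259


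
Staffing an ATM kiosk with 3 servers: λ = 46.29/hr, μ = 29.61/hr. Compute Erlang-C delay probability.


a = λ/μ = 1.5633; ρ = a/3 = 0.5211
P₀ = 0.195503 (from M/M/c formula)
C(c,a) = [a^c/(c!(1−ρ))]·P₀ = [3.82073/(6·0.4789)]·0.195503
= 1.32971·0.195503 = 0.259962

Final: 0.259962


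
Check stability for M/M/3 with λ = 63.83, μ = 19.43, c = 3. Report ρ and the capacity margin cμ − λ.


Total capacity cμ = 3·19.43 = 58.29/hr
ρ = λ/(cμ) = 63.83/58.29 = 1.0950
Stable ⇔ ρ < 1: NO
Spare capacity = cμ − λ = 58.29 − 63.83 = -5.54/hr

Final: ρ = 1.0950; unstable; margin = -5.54/hr


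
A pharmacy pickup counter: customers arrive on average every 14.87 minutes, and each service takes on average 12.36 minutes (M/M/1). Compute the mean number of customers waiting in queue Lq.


λ = 60/14.87 = 4.0350 /hr
μ = 60/12.36 = 4.8544 /hr
ρ = λ/μ = 4.0350/4.8544 = 0.8312
Lq = ρ²/(1−ρ) = 0.6909/0.1688 = 4.0931

Final: 4.0931


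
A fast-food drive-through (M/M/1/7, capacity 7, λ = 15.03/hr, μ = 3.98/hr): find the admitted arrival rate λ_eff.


ρ = 3.7764; P_K = (1−ρ)ρ^7/(1−ρ^8) = 0.735214
λ_eff = λ(1 − P_K) = 15.03·(1 − 0.735214) = 15.03·0.264786 = 3.9797 /hr

Final: 3.9797 /hr


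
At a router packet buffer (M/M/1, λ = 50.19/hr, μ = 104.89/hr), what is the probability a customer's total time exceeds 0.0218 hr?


W ~ Exponential(μ−λ) for M/M/1.
μ − λ = 104.89 − 50.19 = 54.7000
P(W > t) = e^{−(μ−λ)t} = e^{−1.1925} = 0.303474

Final: 0.303474


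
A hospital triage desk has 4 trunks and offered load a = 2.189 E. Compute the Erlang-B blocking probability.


B(c,a) = (a^c/c!) / Σ_{k=0}^{c} a^k/k!
a^4/4! = 0.956691
Σ terms (k=0..4): 1.00000 + 2.18900 + 2.39586 + 1.74818 + 0.95669 = 8.289731
B = 0.956691/8.289731 = 0.115407

Final: 0.115407


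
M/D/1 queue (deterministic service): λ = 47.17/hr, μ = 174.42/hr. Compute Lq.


ρ = 47.17/174.42 = 0.2704
M/D/1: Lq = ρ²/(2(1−ρ)) = 0.07314/(2·0.7296) = 0.05012

Final: 0.05012


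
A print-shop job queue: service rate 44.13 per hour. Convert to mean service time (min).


Mean service time = 1/μ = 1/44.13 hour = 0.02266 hour
In minutes: 0.02266 × 60 = 1.3596 min

Final: 1.3596 min


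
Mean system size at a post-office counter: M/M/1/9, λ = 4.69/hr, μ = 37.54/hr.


ρ = 4.69/37.54 = 0.1249
L = ρ[1 − (K+1)ρ^K + Kρ^(K+1)] / [(1−ρ)(1−ρ^(K+1))]
Numerator: 0.1249·(1 − 10·0.000000007415 + 9·9.264e-10) = 0.124933
Denominator: (0.8751)·(1.000000) = 0.875067
L = 0.124933/0.875067 = 0.1428

Final: 0.1428


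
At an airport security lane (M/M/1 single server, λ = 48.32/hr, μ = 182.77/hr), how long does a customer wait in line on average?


ρ = 48.32/182.77 = 0.2644
Wq = ρ/(μ−λ) = 0.2644/(182.77 − 48.32) = 0.2644/134.45 = 0.001966 hr

Final: 0.001966 hr


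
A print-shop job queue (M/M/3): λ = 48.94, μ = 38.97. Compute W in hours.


a = 1.2558; ρ = 0.4186; P₀ = 0.276841
Lq = P₀·a^c·ρ/(c!(1−ρ)²) = 0.11318
Wq = Lq/λ = 0.11318/48.94 = 0.002313 hr
W = Wq + 1/μ = 0.002313 + 0.02566 = 0.02797 hr

Final: 0.02797 hr


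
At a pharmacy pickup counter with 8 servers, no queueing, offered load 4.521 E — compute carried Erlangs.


B(8,4.521) = 0.049113 (Erlang-B)
Carried load = a(1 − B) = 4.521·(1 − 0.049113) = 4.521·0.950887 = 4.2990 E

Final: 4.2990 Erlangs


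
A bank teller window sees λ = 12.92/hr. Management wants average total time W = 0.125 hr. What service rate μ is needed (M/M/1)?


W = 1/(μ−λ) ⇒ μ − λ = 1/W = 1/0.125 = 8.0000
μ = λ + 1/W = 12.92 + 8.0000 = 20.9200 per hr

Final: 20.9200 /hr


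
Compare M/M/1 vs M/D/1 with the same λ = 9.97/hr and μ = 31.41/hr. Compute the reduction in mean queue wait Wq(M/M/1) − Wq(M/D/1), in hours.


ρ = 9.97/31.41 = 0.3174
Wq(M/M/1) = ρ/(μ−λ) = 0.3174/21.44 = 0.01480 hr
Wq(M/D/1) = ρ/(2(μ−λ)) = 0.007402 hr
Savings = 0.01480 − 0.007402 = 0.007402 hr

Final: 0.007402 hr


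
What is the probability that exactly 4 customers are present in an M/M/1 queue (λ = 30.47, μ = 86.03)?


ρ = 30.47/86.03 = 0.3542
P_n = (1−ρ)·ρ^n = (1 − 0.3542)·0.3542^4 = 0.6458·0.015736 = 0.010163

Final: 0.010163


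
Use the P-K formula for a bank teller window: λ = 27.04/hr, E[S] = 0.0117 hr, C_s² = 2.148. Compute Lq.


ρ = λ·E[S] = 27.04·0.0117 = 0.3164
Lq = ρ²(1+C_s²)/(2(1−ρ)) = 0.1001·(1+2.148)/(2·0.6836)
= 0.1001·3.1480/1.3673 = 0.23045

Final: 0.23045


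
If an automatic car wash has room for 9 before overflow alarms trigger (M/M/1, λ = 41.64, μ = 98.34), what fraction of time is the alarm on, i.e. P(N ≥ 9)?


ρ = 41.64/98.34 = 0.4234
P(N ≥ n) = ρ^n = 0.4234^9 = 0.0004375

Final: 0.0004375


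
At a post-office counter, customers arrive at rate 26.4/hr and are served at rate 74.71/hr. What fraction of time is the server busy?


ρ = λ/μ = 26.4/74.71 = 0.3534

Final: 0.3534


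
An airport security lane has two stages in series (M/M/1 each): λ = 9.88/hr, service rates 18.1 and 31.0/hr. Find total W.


Each node sees arrival rate λ = 9.88/hr (tandem ⇒ throughput preserved).
W₁ = 1/(μ₁−λ) = 1/(18.1−9.88) = 0.12165 hr
W₂ = 1/(μ₂−λ) = 1/(31.0−9.88) = 0.04735 hr
W_total = W₁ + W₂ = 0.12165 + 0.04735 = 0.16900 hr

Final: 0.16900 hr


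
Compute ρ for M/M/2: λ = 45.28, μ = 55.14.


ρ = λ/(cμ) = 45.28/(2·55.14) = 45.28/110.28 = 0.4106

Final: 0.4106


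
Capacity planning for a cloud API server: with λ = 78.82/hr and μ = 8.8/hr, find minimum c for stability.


Stability requires cμ > λ ⇔ c > λ/μ.
λ/μ = 78.82/8.8 = 8.9568
Minimum integer c = ⌊8.9568⌋ + 1 = 9
Check: 9·8.8 = 79.20 > 78.82, while 8·8.8 = 70.40 ≤ 78.82

Final: 9 servers


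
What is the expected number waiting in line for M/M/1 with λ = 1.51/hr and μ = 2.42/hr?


ρ = 1.51/2.42 = 0.6240
Lq = ρ²/(1−ρ) = 0.3893/0.3760 = 1.0354

Final: 1.0354


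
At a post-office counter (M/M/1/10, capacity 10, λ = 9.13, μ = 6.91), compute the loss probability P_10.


ρ = λ/μ = 9.13/6.91 = 1.3213
P_K = (1−ρ)ρ^K/(1−ρ^(K+1)) = (-0.3213·16.215386)/(1 − 21.424961)
= -5.209574/-20.424961 = 0.255059

Final: 0.255059


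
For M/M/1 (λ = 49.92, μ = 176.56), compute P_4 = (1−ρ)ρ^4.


ρ = 49.92/176.56 = 0.2827
P_n = (1−ρ)·ρ^n = (1 − 0.2827)·0.2827^4 = 0.7173·0.006390 = 0.004584

Final: 0.004584


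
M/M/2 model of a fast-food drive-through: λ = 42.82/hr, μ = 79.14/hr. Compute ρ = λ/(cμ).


ρ = λ/(cμ) = 42.82/(2·79.14) = 42.82/158.28 = 0.2705

Final: 0.2705


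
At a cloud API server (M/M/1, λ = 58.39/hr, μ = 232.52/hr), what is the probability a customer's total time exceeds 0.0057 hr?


W ~ Exponential(μ−λ) for M/M/1.
μ − λ = 232.52 − 58.39 = 174.1300
P(W > t) = e^{−(μ−λ)t} = e^{−0.9925} = 0.370634

Final: 0.370634


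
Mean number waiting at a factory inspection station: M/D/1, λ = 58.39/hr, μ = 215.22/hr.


ρ = 58.39/215.22 = 0.2713
M/D/1: Lq = ρ²/(2(1−ρ)) = 0.07361/(2·0.7287) = 0.05051

Final: 0.05051


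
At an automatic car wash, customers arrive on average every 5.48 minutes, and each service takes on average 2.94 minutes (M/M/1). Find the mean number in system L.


λ = 60/5.48 = 10.9489 /hr
μ = 60/2.94 = 20.4082 /hr
ρ = λ/μ = 10.9489/20.4082 = 0.5365
L = ρ/(1−ρ) = 0.5365/0.4635 = 1.1575

Final: 1.1575


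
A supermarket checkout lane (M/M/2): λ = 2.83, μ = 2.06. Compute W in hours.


a = 1.3738; ρ = 0.6869; P₀ = 0.185612
Lq = P₀·a^c·ρ/(c!(1−ρ)²) = 1.22721
Wq = Lq/λ = 1.22721/2.83 = 0.43364 hr
W = Wq + 1/μ = 0.43364 + 0.48544 = 0.91908 hr

Final: 0.91908 hr


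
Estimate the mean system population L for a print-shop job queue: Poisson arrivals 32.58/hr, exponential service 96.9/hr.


ρ = λ/μ = 32.58/96.9 = 0.3362
L = ρ/(1−ρ) = 0.3362/(1 − 0.3362) = 0.3362/0.6638 = 0.5065

Final: 0.5065


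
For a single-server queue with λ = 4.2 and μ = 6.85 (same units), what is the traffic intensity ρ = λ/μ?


ρ = λ/μ = 4.2/6.85 = 0.6131

Final: 0.6131


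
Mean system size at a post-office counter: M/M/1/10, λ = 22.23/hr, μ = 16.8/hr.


ρ = 22.23/16.8 = 1.3232
L = ρ[1 − (K+1)ρ^K + Kρ^(K+1)] / [(1−ρ)(1−ρ^(K+1))]
Numerator: 1.3232·(1 − 11·16.455149 + 10·21.773688) = 49.925196
Denominator: (-0.3232)·(-20.773688) = 6.714353
L = 49.925196/6.714353 = 7.4356

Final: 7.4356


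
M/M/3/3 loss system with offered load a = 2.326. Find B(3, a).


B(c,a) = (a^c/c!) / Σ_{k=0}^{c} a^k/k!
a^3/3! = 2.097384
Σ terms (k=0..3): 1.00000 + 2.32600 + 2.70514 + 2.09738 = 8.128522
B = 2.097384/8.128522 = 0.258028

Final: 0.258028


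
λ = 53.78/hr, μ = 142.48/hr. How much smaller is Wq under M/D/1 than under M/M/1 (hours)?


ρ = 53.78/142.48 = 0.3775
Wq(M/M/1) = ρ/(μ−λ) = 0.3775/88.70 = 0.004255 hr
Wq(M/D/1) = ρ/(2(μ−λ)) = 0.002128 hr
Savings = 0.004255 − 0.002128 = 0.002128 hr

Final: 0.002128 hr


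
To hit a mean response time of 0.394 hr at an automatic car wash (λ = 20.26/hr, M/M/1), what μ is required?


W = 1/(μ−λ) ⇒ μ − λ = 1/W = 1/0.394 = 2.5381
μ = λ + 1/W = 20.26 + 2.5381 = 22.7981 per hr

Final: 22.7981 /hr


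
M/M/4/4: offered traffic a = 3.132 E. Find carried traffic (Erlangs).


B(4,3.132) = 0.220700 (Erlang-B)
Carried load = a(1 − B) = 3.132·(1 − 0.220700) = 3.132·0.779300 = 2.4408 E

Final: 2.4408 Erlangs


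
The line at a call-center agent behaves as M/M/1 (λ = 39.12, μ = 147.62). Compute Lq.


ρ = 39.12/147.62 = 0.2650
Lq = ρ²/(1−ρ) = 0.07023/0.7350 = 0.09555

Final: 0.09555


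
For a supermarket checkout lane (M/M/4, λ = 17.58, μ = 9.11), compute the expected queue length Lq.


a = λ/μ = 1.9297; ρ = a/4 = 0.4824
P₀ = 0.140729
Lq = P₀·a^c·ρ / (c!·(1−ρ)²) = 0.140729·13.86762·0.4824/(24·0.26787)
= 0.14645

Final: 0.14645


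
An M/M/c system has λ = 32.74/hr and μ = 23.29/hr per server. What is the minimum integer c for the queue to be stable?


Stability requires cμ > λ ⇔ c > λ/μ.
λ/μ = 32.74/23.29 = 1.4058
Minimum integer c = ⌊1.4058⌋ + 1 = 2
Check: 2·23.29 = 46.58 > 32.74, while 1·23.29 = 23.29 ≤ 32.74

Final: 2 servers


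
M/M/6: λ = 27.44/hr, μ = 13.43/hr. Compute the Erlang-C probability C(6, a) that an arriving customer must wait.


a = λ/μ = 2.0432; ρ = a/6 = 0.3405
P₀ = 0.129397 (from M/M/c formula)
C(c,a) = [a^c/(c!(1−ρ))]·P₀ = [72.75261/(720·0.6595)]·0.129397
= 0.15322·0.129397 = 0.019826

Final: 0.019826


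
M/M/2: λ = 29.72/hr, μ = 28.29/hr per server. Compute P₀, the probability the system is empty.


a = λ/μ = 29.72/28.29 = 1.0505; ρ = a/c = 0.5253
Σ_{k=0}^{1} a^k/k! (terms k=0..1) = 1.00000 + 1.05055 = 2.05055
Tail: a^2/(2!(1−ρ)) = 1.10365/(2·0.4747) = 1.16241
P₀ = 1/(2.05055 + 1.16241) = 1/3.21296 = 0.311240

Final: 0.311240


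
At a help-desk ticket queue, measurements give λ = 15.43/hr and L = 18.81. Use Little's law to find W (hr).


W = L/λ = 18.81/15.43 = 1.2191 hr

Final: 1.2191 hr


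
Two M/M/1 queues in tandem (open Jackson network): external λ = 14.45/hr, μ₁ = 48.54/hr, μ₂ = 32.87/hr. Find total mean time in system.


Each node sees arrival rate λ = 14.45/hr (tandem ⇒ throughput preserved).
W₁ = 1/(μ₁−λ) = 1/(48.54−14.45) = 0.02933 hr
W₂ = 1/(μ₂−λ) = 1/(32.87−14.45) = 0.05429 hr
W_total = W₁ + W₂ = 0.02933 + 0.05429 = 0.08362 hr

Final: 0.08362 hr


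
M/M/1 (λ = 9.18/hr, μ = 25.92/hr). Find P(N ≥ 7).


ρ = 9.18/25.92 = 0.3542
P(N ≥ n) = ρ^n = 0.3542^7 = 0.0006990

Final: 0.0006990


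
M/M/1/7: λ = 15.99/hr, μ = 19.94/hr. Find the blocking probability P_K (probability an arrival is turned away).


ρ = λ/μ = 15.99/19.94 = 0.8019
P_K = (1−ρ)ρ^K/(1−ρ^(K+1)) = (0.1981·0.213237)/(1 − 0.170996)
= 0.042241/0.829004 = 0.050954

Final: 0.050954


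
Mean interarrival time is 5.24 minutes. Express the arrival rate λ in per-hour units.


λ = 1/(interarrival time) in consistent units.
1 hour = 60 min, so λ = 60/5.24 = 11.4504 per hour

Final: 11.4504 /hr


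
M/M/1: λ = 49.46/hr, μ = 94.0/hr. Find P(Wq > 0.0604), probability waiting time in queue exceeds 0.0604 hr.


ρ = 49.46/94.0 = 0.5262
P(Wq > t) = ρ·e^{−(μ−λ)t} = 0.5262·e^{−2.6902}
= 0.5262·0.067866 = 0.035709

Final: 0.035709


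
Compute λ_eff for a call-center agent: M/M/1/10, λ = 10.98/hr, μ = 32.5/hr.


ρ = 0.3378; P_K = (1−ρ)ρ^10/(1−ρ^11) = 0.00001283
λ_eff = λ(1 − P_K) = 10.98·(1 − 0.00001283) = 10.98·0.999987 = 10.9799 /hr

Final: 10.9799 /hr


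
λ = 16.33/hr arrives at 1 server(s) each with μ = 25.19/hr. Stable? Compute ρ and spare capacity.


Total capacity cμ = 1·25.19 = 25.19/hr
ρ = λ/(cμ) = 16.33/25.19 = 0.6483
Stable ⇔ ρ < 1: YES
Spare capacity = cμ − λ = 25.19 − 16.33 = 8.86/hr

Final: ρ = 0.6483; stable; margin = 8.86/hr


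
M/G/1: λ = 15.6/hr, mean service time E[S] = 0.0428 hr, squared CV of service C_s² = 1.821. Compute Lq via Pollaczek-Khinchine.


ρ = λ·E[S] = 15.6·0.0428 = 0.6677
Lq = ρ²(1+C_s²)/(2(1−ρ)) = 0.4458·(1+1.821)/(2·0.3323)
= 0.4458·2.8210/0.6646 = 1.89214

Final: 1.89214


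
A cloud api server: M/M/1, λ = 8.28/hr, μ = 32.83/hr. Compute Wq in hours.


ρ = 8.28/32.83 = 0.2522
Wq = ρ/(μ−λ) = 0.2522/(32.83 − 8.28) = 0.2522/24.55 = 0.01027 hr

Final: 0.01027 hr


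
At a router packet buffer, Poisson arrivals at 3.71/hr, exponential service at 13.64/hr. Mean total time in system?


W = 1/(μ−λ) = 1/(13.64 − 3.71) = 1/9.93 = 0.1007 hr

Final: 0.1007 hr


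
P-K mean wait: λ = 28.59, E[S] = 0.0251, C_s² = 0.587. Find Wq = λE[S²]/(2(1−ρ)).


ρ = λ·E[S] = 28.59·0.0251 = 0.7176
E[S²] = E[S]²(1+C_s²) = 0.0251²·(1+0.587) = 0.0009998
Wq = λ·E[S²]/(2(1−ρ)) = 28.59·0.0009998/(2·0.2824) = 0.05061 hr

Final: 0.05061 hr


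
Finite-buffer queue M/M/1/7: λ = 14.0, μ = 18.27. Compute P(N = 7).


ρ = λ/μ = 14.0/18.27 = 0.7663
P_K = (1−ρ)ρ^K/(1−ρ^(K+1)) = (0.2337·0.155141)/(1 − 0.118882)
= 0.036259/0.881118 = 0.041151

Final: 0.041151


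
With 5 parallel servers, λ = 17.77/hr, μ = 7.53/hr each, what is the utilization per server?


ρ = λ/(cμ) = 17.77/(5·7.53) = 17.77/37.65 = 0.4720

Final: 0.4720


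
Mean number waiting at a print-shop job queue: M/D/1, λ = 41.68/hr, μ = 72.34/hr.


ρ = 41.68/72.34 = 0.5762
M/D/1: Lq = ρ²/(2(1−ρ)) = 0.3320/(2·0.4238) = 0.39163

Final: 0.39163


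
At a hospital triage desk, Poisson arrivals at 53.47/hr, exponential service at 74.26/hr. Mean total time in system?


W = 1/(μ−λ) = 1/(74.26 − 53.47) = 1/20.79 = 0.04810 hr

Final: 0.04810 hr


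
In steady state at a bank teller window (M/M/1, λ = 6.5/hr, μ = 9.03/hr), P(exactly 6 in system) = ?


ρ = 6.5/9.03 = 0.7198
P_n = (1−ρ)·ρ^n = (1 − 0.7198)·0.7198^6 = 0.2802·0.139108 = 0.038975

Final: 0.038975


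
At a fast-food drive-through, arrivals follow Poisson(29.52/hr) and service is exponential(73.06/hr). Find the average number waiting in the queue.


ρ = 29.52/73.06 = 0.4041
Lq = ρ²/(1−ρ) = 0.1633/0.5959 = 0.2739

Final: 0.2739


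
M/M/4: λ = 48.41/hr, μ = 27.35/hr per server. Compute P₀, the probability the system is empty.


a = λ/μ = 48.41/27.35 = 1.7700; ρ = a/c = 0.4425
Σ_{k=0}^{3} a^k/k! (terms k=0..3) = 1.00000 + 1.77002 + 1.56648 + 0.92423 = 5.26073
Tail: a^4/(4!(1−ρ)) = 9.81547/(24·0.5575) = 0.73360
P₀ = 1/(5.26073 + 0.73360) = 1/5.99433 = 0.166824

Final: 0.166824
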